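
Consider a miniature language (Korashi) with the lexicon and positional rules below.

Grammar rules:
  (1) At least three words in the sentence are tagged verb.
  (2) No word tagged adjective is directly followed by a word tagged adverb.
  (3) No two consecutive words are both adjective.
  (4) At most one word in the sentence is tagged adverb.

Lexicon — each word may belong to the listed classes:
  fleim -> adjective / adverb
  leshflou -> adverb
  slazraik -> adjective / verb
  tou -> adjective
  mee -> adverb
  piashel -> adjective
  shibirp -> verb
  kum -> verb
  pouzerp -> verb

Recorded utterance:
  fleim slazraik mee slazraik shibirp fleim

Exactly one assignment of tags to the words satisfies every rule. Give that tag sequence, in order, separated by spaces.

Candidates per position — 1:fleim {adjective,adverb}; 2:slazraik {adjective,verb}; 3:mee {adverb}; 4:slazraik {adjective,verb}; 5:shibirp {verb}; 6:fleim {adjective,adverb}.
Position 1: adverb is ruled out by rule 4; that leaves adjective.
Position 2: adjective is ruled out by rule 1; that leaves verb.
Position 4: adjective is ruled out by rule 1; that leaves verb.
Position 6: adverb is ruled out by rule 4; that leaves adjective.
That leaves exactly one tagging: adjective verb adverb verb verb adjective.
Checking: rule 1 satisfied; rule 2 satisfied; rule 3 satisfied; rule 4 satisfied.

adjective verb adverb verb verb adjective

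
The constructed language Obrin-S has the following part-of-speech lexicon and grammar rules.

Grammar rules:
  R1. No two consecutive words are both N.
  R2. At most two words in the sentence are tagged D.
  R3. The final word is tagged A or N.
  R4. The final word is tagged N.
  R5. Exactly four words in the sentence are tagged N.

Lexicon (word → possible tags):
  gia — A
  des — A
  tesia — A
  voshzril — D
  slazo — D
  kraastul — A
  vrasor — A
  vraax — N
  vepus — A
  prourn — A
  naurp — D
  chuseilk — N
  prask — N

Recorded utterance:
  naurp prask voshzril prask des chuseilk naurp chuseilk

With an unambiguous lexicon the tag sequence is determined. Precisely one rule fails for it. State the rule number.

Fixed tagging: D N D N A N D N.
Checking each rule: R1 holds, R2 violated, R3 holds, R4 holds, R5 holds.
Only rule 2 fails.

2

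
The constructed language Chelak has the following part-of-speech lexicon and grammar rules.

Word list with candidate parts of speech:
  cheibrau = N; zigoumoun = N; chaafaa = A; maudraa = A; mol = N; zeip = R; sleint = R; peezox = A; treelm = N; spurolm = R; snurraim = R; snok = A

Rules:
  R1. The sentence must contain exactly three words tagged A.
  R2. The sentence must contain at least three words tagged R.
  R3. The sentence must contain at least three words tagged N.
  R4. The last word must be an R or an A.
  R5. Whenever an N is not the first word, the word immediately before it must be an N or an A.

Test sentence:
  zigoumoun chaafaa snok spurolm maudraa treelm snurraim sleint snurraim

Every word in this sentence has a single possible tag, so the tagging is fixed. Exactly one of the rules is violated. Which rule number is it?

Fixed tagging: N A A R A N R R R.
Checking each rule: R1 ✓, R2 ✓, R3 ✗, R4 ✓, R5 ✓.
Only rule 3 fails.

3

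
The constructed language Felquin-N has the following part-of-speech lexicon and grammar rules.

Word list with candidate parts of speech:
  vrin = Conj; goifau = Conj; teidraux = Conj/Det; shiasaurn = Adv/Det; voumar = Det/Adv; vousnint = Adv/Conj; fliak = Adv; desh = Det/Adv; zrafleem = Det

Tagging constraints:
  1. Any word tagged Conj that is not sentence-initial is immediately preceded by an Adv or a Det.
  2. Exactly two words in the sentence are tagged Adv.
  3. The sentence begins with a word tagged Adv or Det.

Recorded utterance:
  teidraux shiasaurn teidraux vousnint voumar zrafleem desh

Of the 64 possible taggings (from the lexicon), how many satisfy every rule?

Candidates per position — 1:teidraux {Conj,Det}; 2:shiasaurn {Adv,Det}; 3:teidraux {Conj,Det}; 4:vousnint {Adv,Conj}; 5:voumar {Det,Adv}; 6:zrafleem {Det}; 7:desh {Det,Adv}.
There are 64 candidate sequences in total.
Checking each against the rules leaves 9 sequences.
Count = 9.

9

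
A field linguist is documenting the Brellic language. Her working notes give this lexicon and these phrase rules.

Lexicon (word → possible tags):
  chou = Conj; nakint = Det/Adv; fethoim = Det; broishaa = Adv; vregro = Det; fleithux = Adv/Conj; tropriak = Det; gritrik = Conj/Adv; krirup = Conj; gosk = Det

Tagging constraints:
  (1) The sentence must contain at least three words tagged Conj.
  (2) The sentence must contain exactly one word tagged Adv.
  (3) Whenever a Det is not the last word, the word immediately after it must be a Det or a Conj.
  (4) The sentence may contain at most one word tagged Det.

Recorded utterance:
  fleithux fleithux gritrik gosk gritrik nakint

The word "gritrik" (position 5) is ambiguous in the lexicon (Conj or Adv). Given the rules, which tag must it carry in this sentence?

Candidates per position — 1:fleithux {Adv,Conj}; 2:fleithux {Adv,Conj}; 3:gritrik {Conj,Adv}; 4:gosk {Det}; 5:gritrik {Conj,Adv}; 6:nakint {Det,Adv}.
Word 5 cannot be Adv — rule 3 would then fail for every completion. It is Conj.
Word 6 cannot be Det — rule 4 would then fail for every completion. It is Adv.
Word 1 cannot be Adv — rule 2 would then fail for every completion. It is Conj.
Word 2 cannot be Adv — rule 2 would then fail for every completion. It is Conj.
Word 3 cannot be Adv — rule 2 would then fail for every completion. It is Conj.
That leaves exactly one tagging: Conj Conj Conj Det Conj Adv.
Verifying each rule — rule 1 ✓; rule 2 ✓; rule 3 ✓; rule 4 ✓.

Conj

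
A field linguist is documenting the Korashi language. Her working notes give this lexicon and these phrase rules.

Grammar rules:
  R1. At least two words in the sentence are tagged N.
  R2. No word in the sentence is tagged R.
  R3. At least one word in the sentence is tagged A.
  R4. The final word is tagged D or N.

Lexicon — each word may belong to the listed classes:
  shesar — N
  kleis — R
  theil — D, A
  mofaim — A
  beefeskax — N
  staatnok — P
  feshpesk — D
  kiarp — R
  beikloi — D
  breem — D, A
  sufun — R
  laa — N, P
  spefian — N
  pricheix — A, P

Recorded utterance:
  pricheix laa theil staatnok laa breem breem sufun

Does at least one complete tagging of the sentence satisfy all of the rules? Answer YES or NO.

Candidates per position — 1:pricheix {A,P}; 2:laa {N,P}; 3:theil {D,A}; 4:staatnok {P}; 5:laa {N,P}; 6:breem {D,A}; 7:breem {D,A}; 8:sufun {R}.
Rule 2 cannot be satisfied by any choice of tags from the lexicon.
So there is no consistent tagging.

NO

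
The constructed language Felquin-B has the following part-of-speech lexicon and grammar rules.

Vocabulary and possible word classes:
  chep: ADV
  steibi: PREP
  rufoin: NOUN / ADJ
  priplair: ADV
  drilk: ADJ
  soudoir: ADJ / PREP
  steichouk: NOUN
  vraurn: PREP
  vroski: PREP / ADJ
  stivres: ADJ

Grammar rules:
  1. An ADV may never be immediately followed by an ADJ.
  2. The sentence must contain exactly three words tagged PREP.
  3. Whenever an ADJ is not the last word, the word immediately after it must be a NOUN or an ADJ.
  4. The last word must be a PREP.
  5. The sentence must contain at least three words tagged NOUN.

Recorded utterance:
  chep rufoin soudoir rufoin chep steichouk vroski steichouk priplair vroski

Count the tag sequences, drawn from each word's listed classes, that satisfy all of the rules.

1

Candidates per position — 1:chep {ADV}; 2:rufoin {NOUN,ADJ}; 3:soudoir {ADJ,PREP}; 4:rufoin {NOUN,ADJ}; 5:chep {ADV}; 6:steichouk {NOUN}; 7:vroski {PREP,ADJ}; 8:steichouk {NOUN}; 9:priplair {ADV}; 10:vroski {PREP,ADJ}.
There are 32 candidate sequences in total.
The sequences that satisfy every rule: ADV NOUN PREP NOUN ADV NOUN PREP NOUN ADV PREP.
Count = 1.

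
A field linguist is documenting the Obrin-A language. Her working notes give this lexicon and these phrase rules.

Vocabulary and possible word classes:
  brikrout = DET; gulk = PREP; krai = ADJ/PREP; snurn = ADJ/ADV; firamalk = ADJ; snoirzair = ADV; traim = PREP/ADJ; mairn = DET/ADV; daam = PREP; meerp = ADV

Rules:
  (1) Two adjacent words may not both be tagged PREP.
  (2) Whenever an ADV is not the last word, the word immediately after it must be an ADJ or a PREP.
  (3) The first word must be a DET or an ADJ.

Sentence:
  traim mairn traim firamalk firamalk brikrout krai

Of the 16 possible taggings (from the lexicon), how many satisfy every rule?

8

Candidates per position — 1:traim {PREP,ADJ}; 2:mairn {DET,ADV}; 3:traim {PREP,ADJ}; 4:firamalk {ADJ}; 5:firamalk {ADJ}; 6:brikrout {DET}; 7:krai {ADJ,PREP}.
There are 16 candidate sequences in total.
Checking each against the rules leaves 8 sequences.
Count = 8.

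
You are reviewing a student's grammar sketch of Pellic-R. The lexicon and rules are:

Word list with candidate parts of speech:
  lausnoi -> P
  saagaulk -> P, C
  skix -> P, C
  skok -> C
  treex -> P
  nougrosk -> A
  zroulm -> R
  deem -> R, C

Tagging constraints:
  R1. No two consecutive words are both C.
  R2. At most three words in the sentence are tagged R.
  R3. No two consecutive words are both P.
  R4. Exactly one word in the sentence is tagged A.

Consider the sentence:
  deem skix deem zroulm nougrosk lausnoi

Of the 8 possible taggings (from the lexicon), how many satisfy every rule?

Candidates per position — 1:deem {R,C}; 2:skix {P,C}; 3:deem {R,C}; 4:zroulm {R}; 5:nougrosk {A}; 6:lausnoi {P}.
There are 8 candidate sequences in total.
The sequences that satisfy every rule: R P R R A P; R P C R A P; R C R R A P; C P R R A P; C P C R A P.
Count = 5.

5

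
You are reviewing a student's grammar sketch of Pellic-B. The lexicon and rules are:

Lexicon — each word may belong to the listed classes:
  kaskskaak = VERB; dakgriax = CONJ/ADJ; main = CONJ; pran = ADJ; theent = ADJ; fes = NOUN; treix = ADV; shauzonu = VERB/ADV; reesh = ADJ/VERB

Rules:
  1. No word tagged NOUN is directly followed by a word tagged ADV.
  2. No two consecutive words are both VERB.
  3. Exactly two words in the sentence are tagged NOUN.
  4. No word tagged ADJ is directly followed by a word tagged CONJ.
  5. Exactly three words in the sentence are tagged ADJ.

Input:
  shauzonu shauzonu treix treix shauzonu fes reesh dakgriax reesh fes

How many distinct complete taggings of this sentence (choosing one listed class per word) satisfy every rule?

Candidates per position — 1:shauzonu {VERB,ADV}; 2:shauzonu {VERB,ADV}; 3:treix {ADV}; 4:treix {ADV}; 5:shauzonu {VERB,ADV}; 6:fes {NOUN}; 7:reesh {ADJ,VERB}; 8:dakgriax {CONJ,ADJ}; 9:reesh {ADJ,VERB}; 10:fes {NOUN}.
There are 64 candidate sequences in total.
Checking each against the rules leaves 6 sequences.
Count = 6.

6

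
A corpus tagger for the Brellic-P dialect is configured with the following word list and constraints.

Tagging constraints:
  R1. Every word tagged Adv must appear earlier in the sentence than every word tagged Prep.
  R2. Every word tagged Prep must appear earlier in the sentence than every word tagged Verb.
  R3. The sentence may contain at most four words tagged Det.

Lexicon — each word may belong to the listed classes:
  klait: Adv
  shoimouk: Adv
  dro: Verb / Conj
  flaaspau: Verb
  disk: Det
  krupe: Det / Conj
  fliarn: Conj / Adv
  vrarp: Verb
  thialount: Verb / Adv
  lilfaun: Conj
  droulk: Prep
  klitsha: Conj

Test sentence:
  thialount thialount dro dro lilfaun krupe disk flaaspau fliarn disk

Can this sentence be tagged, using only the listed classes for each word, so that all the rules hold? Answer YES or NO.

YES

Candidates per position — 1:thialount {Verb,Adv}; 2:thialount {Verb,Adv}; 3:dro {Verb,Conj}; 4:dro {Verb,Conj}; 5:lilfaun {Conj}; 6:krupe {Det,Conj}; 7:disk {Det}; 8:flaaspau {Verb}; 9:fliarn {Conj,Adv}; 10:disk {Det}.
One satisfying assignment: Adv Adv Conj Conj Conj Det Det Verb Adv Det.
Checking: rule 1 ✓; rule 2 ✓; rule 3 ✓.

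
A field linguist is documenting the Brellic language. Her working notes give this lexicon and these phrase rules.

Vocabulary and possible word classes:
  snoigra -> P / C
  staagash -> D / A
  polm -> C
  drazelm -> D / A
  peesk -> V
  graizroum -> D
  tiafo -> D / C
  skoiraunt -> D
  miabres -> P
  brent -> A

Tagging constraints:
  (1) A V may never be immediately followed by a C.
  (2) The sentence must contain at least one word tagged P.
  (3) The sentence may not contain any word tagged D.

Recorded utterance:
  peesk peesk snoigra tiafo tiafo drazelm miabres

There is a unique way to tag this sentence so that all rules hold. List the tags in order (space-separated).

Candidates per position — 1:peesk {V}; 2:peesk {V}; 3:snoigra {P,C}; 4:tiafo {D,C}; 5:tiafo {D,C}; 6:drazelm {D,A}; 7:miabres {P}.
If word 3 were C, no tagging could satisfy rule 1; so word 3 is P.
If word 4 were D, no tagging could satisfy rule 3; so word 4 is C.
If word 5 were D, no tagging could satisfy rule 3; so word 5 is C.
If word 6 were D, no tagging could satisfy rule 3; so word 6 is A.
The only consistent sequence is: V V P C C A P.
Rule-by-rule: rule 1 satisfied; rule 2 satisfied; rule 3 satisfied.

V V P C C A P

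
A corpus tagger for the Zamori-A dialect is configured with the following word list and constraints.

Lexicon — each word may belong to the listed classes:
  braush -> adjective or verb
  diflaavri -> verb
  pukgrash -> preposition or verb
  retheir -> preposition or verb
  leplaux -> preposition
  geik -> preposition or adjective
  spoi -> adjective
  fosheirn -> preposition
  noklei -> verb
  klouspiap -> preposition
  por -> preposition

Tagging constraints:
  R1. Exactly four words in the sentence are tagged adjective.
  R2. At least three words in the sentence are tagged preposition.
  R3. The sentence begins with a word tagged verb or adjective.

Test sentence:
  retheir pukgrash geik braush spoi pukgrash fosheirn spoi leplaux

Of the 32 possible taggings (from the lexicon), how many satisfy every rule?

Candidates per position — 1:retheir {preposition,verb}; 2:pukgrash {preposition,verb}; 3:geik {preposition,adjective}; 4:braush {adjective,verb}; 5:spoi {adjective}; 6:pukgrash {preposition,verb}; 7:fosheirn {preposition}; 8:spoi {adjective}; 9:leplaux {preposition}.
There are 32 candidate sequences in total.
The sequences that satisfy every rule: verb preposition adjective adjective adjective preposition preposition adjective preposition; verb preposition adjective adjective adjective verb preposition adjective preposition; verb verb adjective adjective adjective preposition preposition adjective preposition.
Count = 3.

3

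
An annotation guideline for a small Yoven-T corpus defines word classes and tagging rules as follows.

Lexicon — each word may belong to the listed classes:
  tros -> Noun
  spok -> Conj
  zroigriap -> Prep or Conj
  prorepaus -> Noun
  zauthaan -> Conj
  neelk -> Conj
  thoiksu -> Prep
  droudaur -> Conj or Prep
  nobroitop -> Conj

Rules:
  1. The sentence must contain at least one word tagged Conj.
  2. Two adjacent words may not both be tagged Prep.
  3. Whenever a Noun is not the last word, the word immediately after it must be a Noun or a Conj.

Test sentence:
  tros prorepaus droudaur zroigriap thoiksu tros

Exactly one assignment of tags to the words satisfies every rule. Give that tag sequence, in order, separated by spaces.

Candidates per position — 1:tros {Noun}; 2:prorepaus {Noun}; 3:droudaur {Conj,Prep}; 4:zroigriap {Prep,Conj}; 5:thoiksu {Prep}; 6:tros {Noun}.
If word 3 were Prep, no tagging could satisfy rule 3; so word 3 is Conj.
If word 4 were Prep, no tagging could satisfy rule 2; so word 4 is Conj.
So the tagging must be: Noun Noun Conj Conj Prep Noun.
Check: rule 1 holds; rule 2 holds; rule 3 holds.

Noun Noun Conj Conj Prep Noun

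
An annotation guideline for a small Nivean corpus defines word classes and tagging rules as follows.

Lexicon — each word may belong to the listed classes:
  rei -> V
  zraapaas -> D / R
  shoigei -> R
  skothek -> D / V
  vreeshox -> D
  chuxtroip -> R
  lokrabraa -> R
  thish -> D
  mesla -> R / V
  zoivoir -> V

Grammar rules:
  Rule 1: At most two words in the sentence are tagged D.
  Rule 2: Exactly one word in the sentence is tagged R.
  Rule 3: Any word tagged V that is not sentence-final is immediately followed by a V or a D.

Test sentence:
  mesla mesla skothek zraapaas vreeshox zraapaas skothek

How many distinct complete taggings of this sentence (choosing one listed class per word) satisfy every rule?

Candidates per position — 1:mesla {R,V}; 2:mesla {R,V}; 3:skothek {D,V}; 4:zraapaas {D,R}; 5:vreeshox {D}; 6:zraapaas {D,R}; 7:skothek {D,V}.
There are 64 candidate sequences in total.
The sequences that satisfy every rule: V V V D D R V.
Count = 1.

1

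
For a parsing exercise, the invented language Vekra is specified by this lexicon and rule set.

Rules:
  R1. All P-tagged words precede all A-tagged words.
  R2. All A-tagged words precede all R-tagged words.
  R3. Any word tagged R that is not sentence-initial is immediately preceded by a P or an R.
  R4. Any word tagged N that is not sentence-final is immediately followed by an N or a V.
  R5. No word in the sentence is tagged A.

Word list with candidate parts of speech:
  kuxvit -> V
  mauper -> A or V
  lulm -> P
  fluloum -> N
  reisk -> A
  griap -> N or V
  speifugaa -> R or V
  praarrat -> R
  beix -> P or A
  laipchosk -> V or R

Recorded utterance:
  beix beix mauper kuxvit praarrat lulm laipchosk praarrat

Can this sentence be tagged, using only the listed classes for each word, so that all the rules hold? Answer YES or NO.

NO

Candidates per position — 1:beix {P,A}; 2:beix {P,A}; 3:mauper {A,V}; 4:kuxvit {V}; 5:praarrat {R}; 6:lulm {P}; 7:laipchosk {V,R}; 8:praarrat {R}.
Rule 3 cannot be satisfied by any choice of tags from the lexicon.
So there is no consistent tagging.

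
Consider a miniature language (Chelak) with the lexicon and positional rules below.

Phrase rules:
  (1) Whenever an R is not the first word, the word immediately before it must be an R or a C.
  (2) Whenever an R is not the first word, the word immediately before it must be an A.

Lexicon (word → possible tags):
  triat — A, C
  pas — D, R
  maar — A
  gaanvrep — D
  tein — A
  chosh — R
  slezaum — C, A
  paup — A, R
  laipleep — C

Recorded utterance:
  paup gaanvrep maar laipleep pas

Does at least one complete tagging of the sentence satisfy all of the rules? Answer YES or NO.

YES

Candidates per position — 1:paup {A,R}; 2:gaanvrep {D}; 3:maar {A}; 4:laipleep {C}; 5:pas {D,R}.
One satisfying assignment: A D A C D.
Verifying each rule — rule 1 ✓; rule 2 ✓.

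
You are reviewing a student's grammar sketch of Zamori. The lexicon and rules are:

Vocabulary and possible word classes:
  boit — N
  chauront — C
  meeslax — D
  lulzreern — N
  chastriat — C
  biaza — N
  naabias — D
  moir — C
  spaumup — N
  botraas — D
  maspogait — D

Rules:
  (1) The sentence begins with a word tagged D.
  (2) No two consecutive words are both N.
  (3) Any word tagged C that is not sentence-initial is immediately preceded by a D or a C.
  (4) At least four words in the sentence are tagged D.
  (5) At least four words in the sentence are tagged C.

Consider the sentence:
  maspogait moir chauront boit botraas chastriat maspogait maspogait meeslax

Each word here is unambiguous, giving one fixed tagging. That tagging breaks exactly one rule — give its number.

5

Fixed tagging: D C C N D C D D D.
Checking each rule: R1 ✓, R2 ✓, R3 ✓, R4 ✓, R5 ✗.
Only rule 5 fails.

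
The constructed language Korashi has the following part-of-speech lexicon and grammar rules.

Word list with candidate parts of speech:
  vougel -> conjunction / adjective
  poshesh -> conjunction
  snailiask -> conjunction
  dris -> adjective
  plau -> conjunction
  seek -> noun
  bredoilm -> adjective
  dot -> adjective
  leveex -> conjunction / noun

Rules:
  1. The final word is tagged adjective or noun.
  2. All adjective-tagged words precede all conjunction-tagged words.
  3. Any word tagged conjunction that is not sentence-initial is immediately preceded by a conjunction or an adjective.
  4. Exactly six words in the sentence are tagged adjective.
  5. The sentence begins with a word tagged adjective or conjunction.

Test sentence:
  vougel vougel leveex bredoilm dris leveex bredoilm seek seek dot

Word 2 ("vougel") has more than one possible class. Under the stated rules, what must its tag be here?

adjective

Candidates per position — 1:vougel {conjunction,adjective}; 2:vougel {conjunction,adjective}; 3:leveex {conjunction,noun}; 4:bredoilm {adjective}; 5:dris {adjective}; 6:leveex {conjunction,noun}; 7:bredoilm {adjective}; 8:seek {noun}; 9:seek {noun}; 10:dot {adjective}.
Position 1: tagging it conjunction would leave rule 2 unsatisfiable, so it must be adjective.
Position 2: tagging it conjunction would leave rule 2 unsatisfiable, so it must be adjective.
Position 3: tagging it conjunction would leave rule 2 unsatisfiable, so it must be noun.
Position 6: tagging it conjunction would leave rule 2 unsatisfiable, so it must be noun.
That leaves exactly one tagging: adjective adjective noun adjective adjective noun adjective noun noun adjective.
Check: rule 1 satisfied; rule 2 satisfied; rule 3 satisfied; rule 4 satisfied; rule 5 satisfied.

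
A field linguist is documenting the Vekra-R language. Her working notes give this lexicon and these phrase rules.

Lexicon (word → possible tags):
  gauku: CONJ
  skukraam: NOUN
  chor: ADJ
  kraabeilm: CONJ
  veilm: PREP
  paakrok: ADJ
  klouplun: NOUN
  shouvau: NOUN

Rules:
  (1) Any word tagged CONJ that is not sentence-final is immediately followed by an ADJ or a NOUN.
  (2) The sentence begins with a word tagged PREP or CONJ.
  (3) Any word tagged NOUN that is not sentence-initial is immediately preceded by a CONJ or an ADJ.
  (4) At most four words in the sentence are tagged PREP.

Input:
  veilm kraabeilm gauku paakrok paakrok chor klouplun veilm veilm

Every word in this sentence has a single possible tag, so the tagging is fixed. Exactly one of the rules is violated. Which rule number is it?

Fixed tagging: PREP CONJ CONJ ADJ ADJ ADJ NOUN PREP PREP.
Checking each rule: R1 violated, R2 holds, R3 holds, R4 holds.
Only rule 1 fails.

1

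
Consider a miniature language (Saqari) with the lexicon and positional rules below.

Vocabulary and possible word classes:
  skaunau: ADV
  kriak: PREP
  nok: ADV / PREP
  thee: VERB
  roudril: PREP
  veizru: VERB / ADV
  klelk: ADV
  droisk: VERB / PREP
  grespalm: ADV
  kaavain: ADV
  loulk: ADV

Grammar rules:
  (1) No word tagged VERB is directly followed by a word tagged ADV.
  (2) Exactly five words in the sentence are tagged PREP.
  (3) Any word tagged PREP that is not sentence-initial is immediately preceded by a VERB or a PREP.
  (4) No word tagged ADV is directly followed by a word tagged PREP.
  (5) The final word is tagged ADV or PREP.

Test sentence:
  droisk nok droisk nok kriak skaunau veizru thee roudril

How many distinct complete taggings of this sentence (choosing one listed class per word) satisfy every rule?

Candidates per position — 1:droisk {VERB,PREP}; 2:nok {ADV,PREP}; 3:droisk {VERB,PREP}; 4:nok {ADV,PREP}; 5:kriak {PREP}; 6:skaunau {ADV}; 7:veizru {VERB,ADV}; 8:thee {VERB}; 9:roudril {PREP}.
There are 32 candidate sequences in total.
The sequences that satisfy every rule: VERB PREP PREP PREP PREP ADV VERB VERB PREP; VERB PREP PREP PREP PREP ADV ADV VERB PREP; PREP PREP VERB PREP PREP ADV VERB VERB PREP; PREP PREP VERB PREP PREP ADV ADV VERB PREP.
Count = 4.

4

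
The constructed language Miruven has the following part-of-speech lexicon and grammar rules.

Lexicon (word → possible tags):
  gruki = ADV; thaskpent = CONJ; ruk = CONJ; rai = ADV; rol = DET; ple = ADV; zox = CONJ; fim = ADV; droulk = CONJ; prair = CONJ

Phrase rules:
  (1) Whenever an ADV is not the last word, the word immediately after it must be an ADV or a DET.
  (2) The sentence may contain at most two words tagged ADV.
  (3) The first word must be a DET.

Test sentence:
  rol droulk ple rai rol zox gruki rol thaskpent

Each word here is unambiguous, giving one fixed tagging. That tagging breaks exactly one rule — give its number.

Fixed tagging: DET CONJ ADV ADV DET CONJ ADV DET CONJ.
Checking each rule: R1 holds, R2 violated, R3 holds.
Only rule 2 fails.

2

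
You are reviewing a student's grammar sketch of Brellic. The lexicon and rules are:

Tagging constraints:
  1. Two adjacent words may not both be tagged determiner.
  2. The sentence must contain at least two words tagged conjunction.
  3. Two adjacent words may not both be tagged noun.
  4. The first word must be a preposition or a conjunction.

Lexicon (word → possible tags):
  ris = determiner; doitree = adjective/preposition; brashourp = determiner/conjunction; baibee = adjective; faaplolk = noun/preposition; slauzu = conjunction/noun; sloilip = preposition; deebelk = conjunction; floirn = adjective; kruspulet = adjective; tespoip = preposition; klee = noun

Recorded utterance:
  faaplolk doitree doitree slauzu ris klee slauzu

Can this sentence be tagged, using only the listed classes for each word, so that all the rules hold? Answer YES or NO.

Candidates per position — 1:faaplolk {noun,preposition}; 2:doitree {adjective,preposition}; 3:doitree {adjective,preposition}; 4:slauzu {conjunction,noun}; 5:ris {determiner}; 6:klee {noun}; 7:slauzu {conjunction,noun}.
One satisfying assignment: preposition adjective adjective conjunction determiner noun conjunction.
Checking: rule 1 ✓; rule 2 ✓; rule 3 ✓; rule 4 ✓.

YES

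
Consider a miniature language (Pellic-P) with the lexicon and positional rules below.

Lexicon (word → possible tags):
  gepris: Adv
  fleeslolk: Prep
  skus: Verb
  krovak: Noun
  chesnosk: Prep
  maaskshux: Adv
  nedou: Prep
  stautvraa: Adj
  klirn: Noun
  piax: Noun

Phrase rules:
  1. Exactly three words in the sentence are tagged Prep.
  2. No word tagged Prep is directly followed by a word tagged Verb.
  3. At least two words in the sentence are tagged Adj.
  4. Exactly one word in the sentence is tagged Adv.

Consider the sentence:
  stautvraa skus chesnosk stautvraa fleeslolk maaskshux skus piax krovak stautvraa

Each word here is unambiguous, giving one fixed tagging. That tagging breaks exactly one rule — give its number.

Fixed tagging: Adj Verb Prep Adj Prep Adv Verb Noun Noun Adj.
Rule check: R1 fails, R2 ok, R3 ok, R4 ok.
Only rule 1 fails.

1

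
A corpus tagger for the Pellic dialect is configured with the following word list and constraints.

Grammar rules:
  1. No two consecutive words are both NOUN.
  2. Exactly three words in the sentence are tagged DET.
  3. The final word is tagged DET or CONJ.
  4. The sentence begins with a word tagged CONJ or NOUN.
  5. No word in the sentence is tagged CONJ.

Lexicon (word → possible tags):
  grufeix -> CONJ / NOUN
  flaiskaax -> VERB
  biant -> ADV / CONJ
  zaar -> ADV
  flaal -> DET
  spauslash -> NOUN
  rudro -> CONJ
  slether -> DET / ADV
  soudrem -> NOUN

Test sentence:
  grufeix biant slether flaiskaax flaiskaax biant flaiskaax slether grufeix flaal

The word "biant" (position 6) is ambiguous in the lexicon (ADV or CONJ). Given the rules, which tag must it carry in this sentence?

ADV

Candidates per position — 1:grufeix {CONJ,NOUN}; 2:biant {ADV,CONJ}; 3:slether {DET,ADV}; 4:flaiskaax {VERB}; 5:flaiskaax {VERB}; 6:biant {ADV,CONJ}; 7:flaiskaax {VERB}; 8:slether {DET,ADV}; 9:grufeix {CONJ,NOUN}; 10:flaal {DET}.
Position 1: tagging it CONJ would leave rule 5 unsatisfiable, so it must be NOUN.
Position 2: tagging it CONJ would leave rule 5 unsatisfiable, so it must be ADV.
Position 3: tagging it ADV would leave rule 2 unsatisfiable, so it must be DET.
Position 6: tagging it CONJ would leave rule 5 unsatisfiable, so it must be ADV.
Position 8: tagging it ADV would leave rule 2 unsatisfiable, so it must be DET.
Position 9: tagging it CONJ would leave rule 5 unsatisfiable, so it must be NOUN.
So the tagging must be: NOUN ADV DET VERB VERB ADV VERB DET NOUN DET.
Check: rule 1 holds; rule 2 holds; rule 3 holds; rule 4 holds; rule 5 holds.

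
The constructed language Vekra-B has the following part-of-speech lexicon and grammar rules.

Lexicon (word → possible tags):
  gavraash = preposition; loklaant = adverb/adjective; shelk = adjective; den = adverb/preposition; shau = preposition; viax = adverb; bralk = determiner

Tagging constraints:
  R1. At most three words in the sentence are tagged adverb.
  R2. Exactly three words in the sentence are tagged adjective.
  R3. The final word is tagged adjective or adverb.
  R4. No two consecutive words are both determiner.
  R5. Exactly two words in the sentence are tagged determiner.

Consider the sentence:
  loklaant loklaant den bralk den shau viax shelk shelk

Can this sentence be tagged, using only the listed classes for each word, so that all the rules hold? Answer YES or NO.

Candidates per position — 1:loklaant {adverb,adjective}; 2:loklaant {adverb,adjective}; 3:den {adverb,preposition}; 4:bralk {determiner}; 5:den {adverb,preposition}; 6:shau {preposition}; 7:viax {adverb}; 8:shelk {adjective}; 9:shelk {adjective}.
Rule 5 cannot be satisfied by any choice of tags from the lexicon.
So there is no consistent tagging.

NO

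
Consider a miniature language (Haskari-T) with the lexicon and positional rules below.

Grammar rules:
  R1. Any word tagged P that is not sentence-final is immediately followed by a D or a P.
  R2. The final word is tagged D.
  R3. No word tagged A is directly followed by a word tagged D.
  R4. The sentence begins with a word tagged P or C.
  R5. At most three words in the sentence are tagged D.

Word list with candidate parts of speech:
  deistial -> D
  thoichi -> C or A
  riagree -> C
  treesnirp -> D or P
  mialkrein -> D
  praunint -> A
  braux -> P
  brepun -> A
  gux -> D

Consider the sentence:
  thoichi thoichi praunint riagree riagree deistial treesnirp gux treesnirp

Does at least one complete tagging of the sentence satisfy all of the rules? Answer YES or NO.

Candidates per position — 1:thoichi {C,A}; 2:thoichi {C,A}; 3:praunint {A}; 4:riagree {C}; 5:riagree {C}; 6:deistial {D}; 7:treesnirp {D,P}; 8:gux {D}; 9:treesnirp {D,P}.
One satisfying assignment: C A A C C D P D D.
Verifying each rule — rule 1 ok; rule 2 ok; rule 3 ok; rule 4 ok; rule 5 ok.

YES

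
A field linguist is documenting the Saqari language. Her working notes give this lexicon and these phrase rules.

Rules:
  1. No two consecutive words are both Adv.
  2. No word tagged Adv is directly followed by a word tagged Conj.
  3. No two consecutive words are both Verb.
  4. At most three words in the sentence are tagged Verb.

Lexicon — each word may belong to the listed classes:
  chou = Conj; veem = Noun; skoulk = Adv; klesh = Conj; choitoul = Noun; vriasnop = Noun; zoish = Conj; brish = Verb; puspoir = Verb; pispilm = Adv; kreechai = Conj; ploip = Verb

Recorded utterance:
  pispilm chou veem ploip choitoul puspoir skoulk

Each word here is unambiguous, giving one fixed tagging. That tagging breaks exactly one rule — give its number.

2

Fixed tagging: Adv Conj Noun Verb Noun Verb Adv.
Checking each rule: R1 holds, R2 violated, R3 holds, R4 holds.
Only rule 2 fails.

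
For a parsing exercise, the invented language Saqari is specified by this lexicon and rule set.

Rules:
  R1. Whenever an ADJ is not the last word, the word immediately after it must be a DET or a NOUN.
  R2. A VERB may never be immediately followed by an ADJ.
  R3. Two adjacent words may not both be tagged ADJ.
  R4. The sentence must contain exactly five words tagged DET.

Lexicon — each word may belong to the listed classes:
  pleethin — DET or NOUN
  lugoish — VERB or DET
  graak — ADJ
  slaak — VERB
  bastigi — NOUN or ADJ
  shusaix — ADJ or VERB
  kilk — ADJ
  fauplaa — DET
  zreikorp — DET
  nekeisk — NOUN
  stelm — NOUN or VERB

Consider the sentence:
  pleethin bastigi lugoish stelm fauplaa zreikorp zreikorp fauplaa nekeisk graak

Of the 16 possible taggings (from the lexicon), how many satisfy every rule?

6

Candidates per position — 1:pleethin {DET,NOUN}; 2:bastigi {NOUN,ADJ}; 3:lugoish {VERB,DET}; 4:stelm {NOUN,VERB}; 5:fauplaa {DET}; 6:zreikorp {DET}; 7:zreikorp {DET}; 8:fauplaa {DET}; 9:nekeisk {NOUN}; 10:graak {ADJ}.
There are 16 candidate sequences in total.
Checking each against the rules leaves 6 sequences.
Count = 6.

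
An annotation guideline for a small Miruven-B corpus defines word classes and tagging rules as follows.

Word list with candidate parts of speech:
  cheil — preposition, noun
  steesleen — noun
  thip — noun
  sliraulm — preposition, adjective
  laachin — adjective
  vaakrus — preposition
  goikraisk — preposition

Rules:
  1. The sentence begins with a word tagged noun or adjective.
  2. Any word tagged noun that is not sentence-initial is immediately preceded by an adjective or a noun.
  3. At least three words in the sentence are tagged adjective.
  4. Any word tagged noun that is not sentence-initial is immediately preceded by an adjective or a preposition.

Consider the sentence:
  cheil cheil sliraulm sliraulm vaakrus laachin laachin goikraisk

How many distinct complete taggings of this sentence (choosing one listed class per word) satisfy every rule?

Candidates per position — 1:cheil {preposition,noun}; 2:cheil {preposition,noun}; 3:sliraulm {preposition,adjective}; 4:sliraulm {preposition,adjective}; 5:vaakrus {preposition}; 6:laachin {adjective}; 7:laachin {adjective}; 8:goikraisk {preposition}.
There are 16 candidate sequences in total.
The sequences that satisfy every rule: noun preposition preposition adjective preposition adjective adjective preposition; noun preposition adjective preposition preposition adjective adjective preposition; noun preposition adjective adjective preposition adjective adjective preposition.
Count = 3.

3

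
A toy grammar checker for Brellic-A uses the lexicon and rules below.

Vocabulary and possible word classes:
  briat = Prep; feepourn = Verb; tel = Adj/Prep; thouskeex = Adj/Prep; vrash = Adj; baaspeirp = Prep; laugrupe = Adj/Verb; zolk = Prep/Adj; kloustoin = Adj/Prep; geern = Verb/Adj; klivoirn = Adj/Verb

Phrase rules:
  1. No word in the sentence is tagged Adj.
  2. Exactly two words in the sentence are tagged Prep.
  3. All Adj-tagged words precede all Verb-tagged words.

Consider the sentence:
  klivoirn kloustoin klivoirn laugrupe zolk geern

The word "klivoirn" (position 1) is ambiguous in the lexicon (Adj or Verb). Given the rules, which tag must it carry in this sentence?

Verb

Candidates per position — 1:klivoirn {Adj,Verb}; 2:kloustoin {Adj,Prep}; 3:klivoirn {Adj,Verb}; 4:laugrupe {Adj,Verb}; 5:zolk {Prep,Adj}; 6:geern {Verb,Adj}.
If word 1 were Adj, no tagging could satisfy rule 1; so word 1 is Verb.
If word 2 were Adj, no tagging could satisfy rule 1; so word 2 is Prep.
If word 3 were Adj, no tagging could satisfy rule 1; so word 3 is Verb.
If word 4 were Adj, no tagging could satisfy rule 1; so word 4 is Verb.
If word 5 were Adj, no tagging could satisfy rule 1; so word 5 is Prep.
If word 6 were Adj, no tagging could satisfy rule 1; so word 6 is Verb.
The only consistent sequence is: Verb Prep Verb Verb Prep Verb.
Verifying each rule — rule 1 satisfied; rule 2 satisfied; rule 3 satisfied.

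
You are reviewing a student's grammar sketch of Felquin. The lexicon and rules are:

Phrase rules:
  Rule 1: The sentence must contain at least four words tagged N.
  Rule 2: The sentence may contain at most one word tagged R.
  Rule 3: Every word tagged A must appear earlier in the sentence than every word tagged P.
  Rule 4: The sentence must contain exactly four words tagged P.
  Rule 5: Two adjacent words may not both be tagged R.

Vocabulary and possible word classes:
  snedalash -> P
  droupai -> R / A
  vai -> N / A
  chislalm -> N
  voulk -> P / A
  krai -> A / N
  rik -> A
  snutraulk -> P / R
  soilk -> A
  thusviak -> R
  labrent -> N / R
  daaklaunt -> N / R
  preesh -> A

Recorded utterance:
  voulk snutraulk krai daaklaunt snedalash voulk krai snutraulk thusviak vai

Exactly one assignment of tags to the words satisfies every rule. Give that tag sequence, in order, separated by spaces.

Candidates per position — 1:voulk {P,A}; 2:snutraulk {P,R}; 3:krai {A,N}; 4:daaklaunt {N,R}; 5:snedalash {P}; 6:voulk {P,A}; 7:krai {A,N}; 8:snutraulk {P,R}; 9:thusviak {R}; 10:vai {N,A}.
Position 2: tagging it R would leave rule 2 unsatisfiable, so it must be P.
Position 3: tagging it A would leave rule 1 unsatisfiable, so it must be N.
Position 4: tagging it R would leave rule 1 unsatisfiable, so it must be N.
Position 6: tagging it A would leave rule 3 unsatisfiable, so it must be P.
Position 7: tagging it A would leave rule 1 unsatisfiable, so it must be N.
Position 8: tagging it R would leave rule 2 unsatisfiable, so it must be P.
Position 10: tagging it A would leave rule 1 unsatisfiable, so it must be N.
Position 1: tagging it P would leave rule 4 unsatisfiable, so it must be A.
That leaves exactly one tagging: A P N N P P N P R N.
Checking: rule 1 ok; rule 2 ok; rule 3 ok; rule 4 ok; rule 5 ok.

A P N N P P N P R N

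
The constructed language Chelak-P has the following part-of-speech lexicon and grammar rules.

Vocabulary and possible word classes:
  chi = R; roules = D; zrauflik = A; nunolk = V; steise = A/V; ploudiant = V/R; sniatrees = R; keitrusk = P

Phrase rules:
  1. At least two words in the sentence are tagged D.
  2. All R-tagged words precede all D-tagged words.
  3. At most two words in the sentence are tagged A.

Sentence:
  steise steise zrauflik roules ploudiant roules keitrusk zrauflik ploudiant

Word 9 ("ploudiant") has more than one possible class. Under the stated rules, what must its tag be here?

V

Candidates per position — 1:steise {A,V}; 2:steise {A,V}; 3:zrauflik {A}; 4:roules {D}; 5:ploudiant {V,R}; 6:roules {D}; 7:keitrusk {P}; 8:zrauflik {A}; 9:ploudiant {V,R}.
Position 1: tagging it A would leave rule 3 unsatisfiable, so it must be V.
Position 2: tagging it A would leave rule 3 unsatisfiable, so it must be V.
Position 5: tagging it R would leave rule 2 unsatisfiable, so it must be V.
Position 9: tagging it R would leave rule 2 unsatisfiable, so it must be V.
The unique satisfying tagging is: V V A D V D P A V.
Checking: rule 1 satisfied; rule 2 satisfied; rule 3 satisfied.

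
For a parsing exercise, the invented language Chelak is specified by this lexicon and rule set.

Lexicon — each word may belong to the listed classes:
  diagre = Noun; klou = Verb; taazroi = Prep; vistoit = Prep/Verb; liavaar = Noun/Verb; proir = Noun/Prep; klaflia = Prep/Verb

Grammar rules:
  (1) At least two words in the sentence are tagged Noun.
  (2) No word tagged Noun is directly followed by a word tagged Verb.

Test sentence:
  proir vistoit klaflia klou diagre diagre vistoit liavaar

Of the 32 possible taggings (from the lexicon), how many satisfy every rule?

Candidates per position — 1:proir {Noun,Prep}; 2:vistoit {Prep,Verb}; 3:klaflia {Prep,Verb}; 4:klou {Verb}; 5:diagre {Noun}; 6:diagre {Noun}; 7:vistoit {Prep,Verb}; 8:liavaar {Noun,Verb}.
There are 32 candidate sequences in total.
Checking each against the rules leaves 12 sequences.
Count = 12.

12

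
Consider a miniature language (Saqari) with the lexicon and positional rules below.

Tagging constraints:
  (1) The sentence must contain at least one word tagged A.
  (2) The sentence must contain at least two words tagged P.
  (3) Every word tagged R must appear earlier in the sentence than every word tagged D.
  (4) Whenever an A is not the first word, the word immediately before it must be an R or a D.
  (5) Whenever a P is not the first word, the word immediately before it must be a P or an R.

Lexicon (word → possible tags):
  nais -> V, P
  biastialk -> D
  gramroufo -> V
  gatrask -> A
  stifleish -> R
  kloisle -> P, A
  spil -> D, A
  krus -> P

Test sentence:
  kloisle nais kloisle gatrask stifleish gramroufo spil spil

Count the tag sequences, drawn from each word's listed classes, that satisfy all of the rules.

0

Candidates per position — 1:kloisle {P,A}; 2:nais {V,P}; 3:kloisle {P,A}; 4:gatrask {A}; 5:stifleish {R}; 6:gramroufo {V}; 7:spil {D,A}; 8:spil {D,A}.
There are 32 candidate sequences in total.
Rule 4 cannot be satisfied by any choice of tags from the lexicon.
So there is no consistent tagging.
Count = 0.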